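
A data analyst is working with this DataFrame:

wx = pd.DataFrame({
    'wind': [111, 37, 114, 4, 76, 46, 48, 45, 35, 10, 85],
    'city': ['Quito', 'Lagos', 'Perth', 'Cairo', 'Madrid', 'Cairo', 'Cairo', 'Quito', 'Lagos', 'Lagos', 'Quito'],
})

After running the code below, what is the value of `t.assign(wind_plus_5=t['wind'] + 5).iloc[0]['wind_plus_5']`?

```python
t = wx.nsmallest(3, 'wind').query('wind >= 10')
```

take 3 rows with smallest wind:
   wind   city
3     4  Cairo
9    10  Lagos
8    35  Lagos
filter rows where wind >= 10:
   wind   city
9    10  Lagos
8    35  Lagos
add column wind_plus_5 = t['wind'] + 5:
   wind   city  wind_plus_5
9    10  Lagos           15
8    35  Lagos           40
Then the value at position 0, column 'wind_plus_5': 15

15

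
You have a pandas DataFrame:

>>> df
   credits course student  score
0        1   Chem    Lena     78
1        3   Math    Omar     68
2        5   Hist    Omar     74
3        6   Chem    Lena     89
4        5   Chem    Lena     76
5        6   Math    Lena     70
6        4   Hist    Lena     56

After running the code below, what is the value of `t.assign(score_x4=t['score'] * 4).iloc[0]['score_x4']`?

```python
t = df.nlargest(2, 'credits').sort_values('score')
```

take 2 rows with largest credits:
   credits course student  score
3        6   Chem    Lena     89
5        6   Math    Lena     70
sort by score:
   credits course student  score
5        6   Math    Lena     70
3        6   Chem    Lena     89
add column score_x4 = t['score'] * 4:
   credits course student  score  score_x4
5        6   Math    Lena     70       280
3        6   Chem    Lena     89       356
Taking the value at position 0, column 'score_x4' gives 280.

280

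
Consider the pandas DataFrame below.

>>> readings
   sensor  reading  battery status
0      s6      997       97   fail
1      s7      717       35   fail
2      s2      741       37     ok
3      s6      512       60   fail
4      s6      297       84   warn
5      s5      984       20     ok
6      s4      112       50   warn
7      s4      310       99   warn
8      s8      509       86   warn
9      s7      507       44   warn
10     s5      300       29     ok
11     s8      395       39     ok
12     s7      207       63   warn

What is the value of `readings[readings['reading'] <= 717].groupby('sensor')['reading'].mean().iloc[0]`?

filter rows where reading <= 717:
   sensor  reading  battery status
1      s7      717       35   fail
3      s6      512       60   fail
4      s6      297       84   warn
6      s4      112       50   warn
7      s4      310       99   warn
8      s8      509       86   warn
9      s7      507       44   warn
10     s5      300       29     ok
11     s8      395       39     ok
12     s7      207       63   warn
group by sensor, mean of reading:
sensor
s4    211.0
s5    300.0
s6    404.5
s7    477.0
s8    452.0
Name: reading, dtype: float64

211.0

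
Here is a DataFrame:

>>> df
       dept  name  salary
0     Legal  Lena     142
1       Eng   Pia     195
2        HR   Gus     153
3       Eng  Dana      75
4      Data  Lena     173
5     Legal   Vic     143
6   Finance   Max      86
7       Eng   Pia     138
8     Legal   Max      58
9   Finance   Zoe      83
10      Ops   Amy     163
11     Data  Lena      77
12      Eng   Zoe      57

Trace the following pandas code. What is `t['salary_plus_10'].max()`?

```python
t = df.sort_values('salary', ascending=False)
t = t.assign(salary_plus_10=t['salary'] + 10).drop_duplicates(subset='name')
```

sort by salary descending:
       dept  name  salary
1       Eng   Pia     195
4      Data  Lena     173
10      Ops   Amy     163
2        HR   Gus     153
5     Legal   Vic     143
0     Legal  Lena     142
7       Eng   Pia     138
6   Finance   Max      86
9   Finance   Zoe      83
11     Data  Lena      77
3       Eng  Dana      75
8     Legal   Max      58
12      Eng   Zoe      57
add column salary_plus_10 = t['salary'] + 10:
       dept  name  salary  salary_plus_10
1       Eng   Pia     195             205
4      Data  Lena     173             183
10      Ops   Amy     163             173
2        HR   Gus     153             163
5     Legal   Vic     143             153
0     Legal  Lena     142             152
7       Eng   Pia     138             148
6   Finance   Max      86              96
9   Finance   Zoe      83              93
11     Data  Lena      77              87
3       Eng  Dana      75              85
8     Legal   Max      58              68
12      Eng   Zoe      57              67
drop duplicate name (keep=first):
       dept  name  salary  salary_plus_10
1       Eng   Pia     195             205
4      Data  Lena     173             183
10      Ops   Amy     163             173
2        HR   Gus     153             163
5     Legal   Vic     143             153
6   Finance   Max      86              96
9   Finance   Zoe      83              93
3       Eng  Dana      75              85
Then the max of column 'salary_plus_10': 205

205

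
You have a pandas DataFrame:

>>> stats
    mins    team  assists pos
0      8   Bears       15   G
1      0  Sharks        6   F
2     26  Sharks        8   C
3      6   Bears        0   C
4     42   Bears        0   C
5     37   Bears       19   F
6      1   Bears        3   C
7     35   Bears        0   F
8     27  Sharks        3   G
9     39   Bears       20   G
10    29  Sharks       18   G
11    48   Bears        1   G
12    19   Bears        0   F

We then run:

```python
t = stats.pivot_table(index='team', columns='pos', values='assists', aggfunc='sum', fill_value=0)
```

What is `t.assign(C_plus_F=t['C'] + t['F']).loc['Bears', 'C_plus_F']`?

pivot: rows=team, cols=pos, sum(assists):
pos     C   F   G
team             
Bears   3  19  36
Sharks  8   6  21
add column C_plus_F = t['C'] + t['F']:
pos     C   F   G  C_plus_F
team                       
Bears   3  19  36        22
Sharks  8   6  21        14

22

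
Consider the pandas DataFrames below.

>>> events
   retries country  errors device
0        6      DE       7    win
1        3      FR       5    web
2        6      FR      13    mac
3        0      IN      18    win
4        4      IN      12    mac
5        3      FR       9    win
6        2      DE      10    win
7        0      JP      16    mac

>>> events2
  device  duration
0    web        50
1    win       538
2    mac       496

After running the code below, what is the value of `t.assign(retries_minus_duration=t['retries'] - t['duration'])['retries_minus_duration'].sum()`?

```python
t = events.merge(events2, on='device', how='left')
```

merge on 'device' (how='left') → 8 rows:
   retries country  errors device  duration
0        6      DE       7    win       538
1        3      FR       5    web        50
2        6      FR      13    mac       496
3        0      IN      18    win       538
4        4      IN      12    mac       496
5        3      FR       9    win       538
6        2      DE      10    win       538
7        0      JP      16    mac       496
add column retries_minus_duration = t['retries'] - t['duration']:
   retries country  errors device  duration  retries_minus_duration
0        6      DE       7    win       538                    -532
1        3      FR       5    web        50                     -47
2        6      FR      13    mac       496                    -490
3        0      IN      18    win       538                    -538
4        4      IN      12    mac       496                    -492
5        3      FR       9    win       538                    -535
6        2      DE      10    win       538                    -536
7        0      JP      16    mac       496                    -496

-3666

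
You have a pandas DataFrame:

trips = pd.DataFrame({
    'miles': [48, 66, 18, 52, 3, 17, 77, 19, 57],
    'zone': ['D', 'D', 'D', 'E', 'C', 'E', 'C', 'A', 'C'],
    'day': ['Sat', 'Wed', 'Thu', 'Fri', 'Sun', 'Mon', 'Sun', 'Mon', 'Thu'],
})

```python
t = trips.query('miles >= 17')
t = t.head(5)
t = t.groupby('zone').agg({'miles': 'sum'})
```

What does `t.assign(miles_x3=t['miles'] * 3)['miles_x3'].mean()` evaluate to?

filter rows where miles >= 17:
   miles zone  day
0     48    D  Sat
1     66    D  Wed
2     18    D  Thu
3     52    E  Fri
5     17    E  Mon
6     77    C  Sun
7     19    A  Mon
8     57    C  Thu
take first 5 rows:
   miles zone  day
0     48    D  Sat
1     66    D  Wed
2     18    D  Thu
3     52    E  Fri
5     17    E  Mon
group by zone, sum of miles:
      miles
zone       
D       132
E        69
add column miles_x3 = t['miles'] * 3:
      miles  miles_x3
zone                 
D       132       396
E        69       207
So mean() = 301.5.

301.5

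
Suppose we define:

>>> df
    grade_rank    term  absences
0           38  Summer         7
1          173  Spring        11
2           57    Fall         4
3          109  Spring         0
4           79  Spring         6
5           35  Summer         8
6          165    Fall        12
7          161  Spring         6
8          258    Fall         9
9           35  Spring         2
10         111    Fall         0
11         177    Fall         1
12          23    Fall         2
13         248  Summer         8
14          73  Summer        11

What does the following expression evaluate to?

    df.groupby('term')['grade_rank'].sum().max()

group by term, sum of grade_rank:
term
Fall      791
Spring    557
Summer    394
Name: grade_rank, dtype: int64
Finally, max of the resulting series = 791.

791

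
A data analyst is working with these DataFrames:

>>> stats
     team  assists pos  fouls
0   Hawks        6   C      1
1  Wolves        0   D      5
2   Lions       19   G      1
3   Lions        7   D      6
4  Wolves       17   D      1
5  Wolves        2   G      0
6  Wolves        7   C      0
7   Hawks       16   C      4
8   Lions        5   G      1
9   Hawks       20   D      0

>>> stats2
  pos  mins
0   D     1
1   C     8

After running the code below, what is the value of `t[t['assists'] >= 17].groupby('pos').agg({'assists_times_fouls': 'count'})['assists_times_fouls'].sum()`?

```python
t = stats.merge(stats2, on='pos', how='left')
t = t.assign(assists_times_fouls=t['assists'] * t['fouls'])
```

merge on 'pos' (how='left') → 10 rows:
     team  assists pos  fouls  mins
0   Hawks        6   C      1   8.0
1  Wolves        0   D      5   1.0
2   Lions       19   G      1   NaN
3   Lions        7   D      6   1.0
4  Wolves       17   D      1   1.0
5  Wolves        2   G      0   NaN
6  Wolves        7   C      0   8.0
7   Hawks       16   C      4   8.0
8   Lions        5   G      1   NaN
9   Hawks       20   D      0   1.0
add column assists_times_fouls = t['assists'] * t['fouls']:
     team  assists pos  fouls  mins  assists_times_fouls
0   Hawks        6   C      1   8.0                    6
1  Wolves        0   D      5   1.0                    0
2   Lions       19   G      1   NaN                   19
3   Lions        7   D      6   1.0                   42
4  Wolves       17   D      1   1.0                   17
5  Wolves        2   G      0   NaN                    0
6  Wolves        7   C      0   8.0                    0
7   Hawks       16   C      4   8.0                   64
8   Lions        5   G      1   NaN                    5
9   Hawks       20   D      0   1.0                    0
filter rows where assists >= 17:
     team  assists pos  fouls  mins  assists_times_fouls
2   Lions       19   G      1   NaN                   19
4  Wolves       17   D      1   1.0                   17
9   Hawks       20   D      0   1.0                    0
group by pos, count of assists_times_fouls:
     assists_times_fouls
pos                     
D                      2
G                      1

3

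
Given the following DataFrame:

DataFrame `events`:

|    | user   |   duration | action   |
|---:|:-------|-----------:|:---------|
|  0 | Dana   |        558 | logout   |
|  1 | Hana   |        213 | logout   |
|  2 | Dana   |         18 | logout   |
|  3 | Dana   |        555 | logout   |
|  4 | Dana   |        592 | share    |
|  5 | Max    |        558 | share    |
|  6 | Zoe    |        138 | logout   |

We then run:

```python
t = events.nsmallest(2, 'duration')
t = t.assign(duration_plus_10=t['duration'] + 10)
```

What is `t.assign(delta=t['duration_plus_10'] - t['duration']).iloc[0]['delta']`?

10

take 2 rows with smallest duration:
   user  duration  action
2  Dana        18  logout
6   Zoe       138  logout
add column duration_plus_10 = t['duration'] + 10:
   user  duration  action  duration_plus_10
2  Dana        18  logout                28
6   Zoe       138  logout               148
add column delta = t['duration_plus_10'] - t['duration']:
   user  duration  action  duration_plus_10  delta
2  Dana        18  logout                28     10
6   Zoe       138  logout               148     10
Taking the value at position 0, column 'delta' gives 10.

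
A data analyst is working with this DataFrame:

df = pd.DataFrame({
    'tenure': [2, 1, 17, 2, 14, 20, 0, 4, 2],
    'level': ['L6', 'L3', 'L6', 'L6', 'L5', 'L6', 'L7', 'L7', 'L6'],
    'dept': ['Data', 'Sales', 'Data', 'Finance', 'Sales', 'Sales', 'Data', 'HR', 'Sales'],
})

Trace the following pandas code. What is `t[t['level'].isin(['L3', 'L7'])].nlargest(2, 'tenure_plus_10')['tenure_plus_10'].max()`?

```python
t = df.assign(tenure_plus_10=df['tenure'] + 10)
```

14

add column tenure_plus_10 = df['tenure'] + 10:
   tenure level     dept  tenure_plus_10
0       2    L6     Data              12
1       1    L3    Sales              11
2      17    L6     Data              27
3       2    L6  Finance              12
4      14    L5    Sales              24
5      20    L6    Sales              30
6       0    L7     Data              10
7       4    L7       HR              14
8       2    L6    Sales              12
filter rows where level in ['L3', 'L7']:
   tenure level   dept  tenure_plus_10
1       1    L3  Sales              11
6       0    L7   Data              10
7       4    L7     HR              14
take 2 rows with largest tenure_plus_10:
   tenure level   dept  tenure_plus_10
7       4    L7     HR              14
1       1    L3  Sales              11
Hence 14.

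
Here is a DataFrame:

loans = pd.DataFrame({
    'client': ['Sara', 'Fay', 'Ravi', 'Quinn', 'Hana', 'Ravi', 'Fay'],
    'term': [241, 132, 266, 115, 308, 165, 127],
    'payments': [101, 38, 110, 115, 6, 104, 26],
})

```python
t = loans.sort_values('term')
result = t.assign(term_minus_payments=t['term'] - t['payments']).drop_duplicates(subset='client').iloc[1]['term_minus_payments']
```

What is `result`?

sort by term:
  client  term  payments
3  Quinn   115       115
6    Fay   127        26
1    Fay   132        38
5   Ravi   165       104
0   Sara   241       101
2   Ravi   266       110
4   Hana   308         6
add column term_minus_payments = t['term'] - t['payments']:
  client  term  payments  term_minus_payments
3  Quinn   115       115                    0
6    Fay   127        26                  101
1    Fay   132        38                   94
5   Ravi   165       104                   61
0   Sara   241       101                  140
2   Ravi   266       110                  156
4   Hana   308         6                  302
drop duplicate client (keep=first):
  client  term  payments  term_minus_payments
3  Quinn   115       115                    0
6    Fay   127        26                  101
5   Ravi   165       104                   61
0   Sara   241       101                  140
4   Hana   308         6                  302

101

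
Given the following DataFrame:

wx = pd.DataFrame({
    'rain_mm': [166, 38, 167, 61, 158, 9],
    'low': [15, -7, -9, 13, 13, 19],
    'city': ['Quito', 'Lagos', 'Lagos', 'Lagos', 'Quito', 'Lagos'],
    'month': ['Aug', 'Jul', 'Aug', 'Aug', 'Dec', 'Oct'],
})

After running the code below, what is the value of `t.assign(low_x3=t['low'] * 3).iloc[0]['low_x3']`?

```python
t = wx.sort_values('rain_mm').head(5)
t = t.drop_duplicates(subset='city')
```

57

sort by rain_mm:
   rain_mm  low   city month
5        9   19  Lagos   Oct
1       38   -7  Lagos   Jul
3       61   13  Lagos   Aug
4      158   13  Quito   Dec
0      166   15  Quito   Aug
2      167   -9  Lagos   Aug
take first 5 rows:
   rain_mm  low   city month
5        9   19  Lagos   Oct
1       38   -7  Lagos   Jul
3       61   13  Lagos   Aug
4      158   13  Quito   Dec
0      166   15  Quito   Aug
drop duplicate city (keep=first):
   rain_mm  low   city month
5        9   19  Lagos   Oct
4      158   13  Quito   Dec
add column low_x3 = t['low'] * 3:
   rain_mm  low   city month  low_x3
5        9   19  Lagos   Oct      57
4      158   13  Quito   Dec      39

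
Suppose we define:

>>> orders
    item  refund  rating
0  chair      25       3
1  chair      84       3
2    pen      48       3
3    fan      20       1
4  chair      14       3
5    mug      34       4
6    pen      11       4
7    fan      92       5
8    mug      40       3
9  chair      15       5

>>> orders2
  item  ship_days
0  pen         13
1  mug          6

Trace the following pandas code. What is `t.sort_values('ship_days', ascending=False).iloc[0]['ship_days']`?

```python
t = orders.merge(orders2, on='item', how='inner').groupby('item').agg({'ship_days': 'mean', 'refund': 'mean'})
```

13.0

merge on 'item' (how='inner') → 4 rows:
  item  refund  rating  ship_days
0  pen      48       3         13
1  mug      34       4          6
2  pen      11       4         13
3  mug      40       3          6
group by item: mean(ship_days), mean(refund):
      ship_days  refund
item                   
mug         6.0    37.0
pen        13.0    29.5
sort by ship_days descending:
      ship_days  refund
item                   
pen        13.0    29.5
mug         6.0    37.0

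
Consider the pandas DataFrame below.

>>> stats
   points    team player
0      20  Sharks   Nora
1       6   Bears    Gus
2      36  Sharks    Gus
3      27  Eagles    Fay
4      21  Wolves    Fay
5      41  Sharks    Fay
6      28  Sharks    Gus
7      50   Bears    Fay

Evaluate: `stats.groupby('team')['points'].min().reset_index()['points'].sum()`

group by team, min of points:
team
Bears      6
Eagles    27
Sharks    20
Wolves    21
Name: points, dtype: int64
reset_index():
     team  points
0   Bears       6
1  Eagles      27
2  Sharks      20
3  Wolves      21
Taking the sum of column 'points' gives 74.

74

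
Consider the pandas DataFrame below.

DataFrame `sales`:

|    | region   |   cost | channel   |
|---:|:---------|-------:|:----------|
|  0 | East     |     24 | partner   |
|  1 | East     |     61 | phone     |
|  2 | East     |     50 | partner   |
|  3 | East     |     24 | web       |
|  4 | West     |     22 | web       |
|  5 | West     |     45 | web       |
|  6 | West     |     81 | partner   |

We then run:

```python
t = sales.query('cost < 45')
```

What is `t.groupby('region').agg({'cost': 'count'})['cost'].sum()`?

filter rows where cost < 45:
  region  cost  channel
0   East    24  partner
3   East    24      web
4   West    22      web
group by region, count of cost:
        cost
region      
East       2
West       1
sum of column 'cost' → 3

3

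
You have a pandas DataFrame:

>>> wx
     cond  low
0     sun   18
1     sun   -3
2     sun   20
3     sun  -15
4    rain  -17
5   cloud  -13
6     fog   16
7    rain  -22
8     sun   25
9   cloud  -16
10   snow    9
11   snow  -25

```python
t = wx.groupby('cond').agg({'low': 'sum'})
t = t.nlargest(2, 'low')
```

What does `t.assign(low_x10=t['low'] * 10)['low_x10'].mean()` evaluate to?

305.0

group by cond, sum of low:
       low
cond      
cloud  -29
fog     16
rain   -39
snow   -16
sun     45
take 2 rows with largest low:
      low
cond     
sun    45
fog    16
add column low_x10 = t['low'] * 10:
      low  low_x10
cond              
sun    45      450
fog    16      160
Taking the mean of column 'low_x10' gives 305.0.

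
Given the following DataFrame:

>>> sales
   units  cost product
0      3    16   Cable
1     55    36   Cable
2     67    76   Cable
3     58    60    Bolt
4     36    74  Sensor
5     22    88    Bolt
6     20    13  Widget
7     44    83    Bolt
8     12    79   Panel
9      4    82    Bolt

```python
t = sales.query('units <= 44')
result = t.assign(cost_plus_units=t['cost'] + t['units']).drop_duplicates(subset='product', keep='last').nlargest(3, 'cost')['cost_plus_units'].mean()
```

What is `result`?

95.6666666667

filter rows where units <= 44:
   units  cost product
0      3    16   Cable
4     36    74  Sensor
5     22    88    Bolt
6     20    13  Widget
7     44    83    Bolt
8     12    79   Panel
9      4    82    Bolt
add column cost_plus_units = t['cost'] + t['units']:
   units  cost product  cost_plus_units
0      3    16   Cable               19
4     36    74  Sensor              110
5     22    88    Bolt              110
6     20    13  Widget               33
7     44    83    Bolt              127
8     12    79   Panel               91
9      4    82    Bolt               86
drop duplicate product (keep=last):
   units  cost product  cost_plus_units
0      3    16   Cable               19
4     36    74  Sensor              110
6     20    13  Widget               33
8     12    79   Panel               91
9      4    82    Bolt               86
take 3 rows with largest cost:
   units  cost product  cost_plus_units
9      4    82    Bolt               86
8     12    79   Panel               91
4     36    74  Sensor              110
Finally, mean of column 'cost_plus_units' = 95.6666666667.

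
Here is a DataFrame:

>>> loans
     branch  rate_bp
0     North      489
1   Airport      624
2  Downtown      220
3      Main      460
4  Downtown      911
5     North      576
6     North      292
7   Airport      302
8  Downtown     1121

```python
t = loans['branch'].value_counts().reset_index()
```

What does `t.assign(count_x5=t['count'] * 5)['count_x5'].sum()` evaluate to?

value_counts of branch:
branch
North       3
Downtown    3
Airport     2
Main        1
Name: count, dtype: int64
reset_index():
     branch  count
0     North      3
1  Downtown      3
2   Airport      2
3      Main      1
add column count_x5 = t['count'] * 5:
     branch  count  count_x5
0     North      3        15
1  Downtown      3        15
2   Airport      2        10
3      Main      1         5
The sum of column 'count_x5' is 45.

45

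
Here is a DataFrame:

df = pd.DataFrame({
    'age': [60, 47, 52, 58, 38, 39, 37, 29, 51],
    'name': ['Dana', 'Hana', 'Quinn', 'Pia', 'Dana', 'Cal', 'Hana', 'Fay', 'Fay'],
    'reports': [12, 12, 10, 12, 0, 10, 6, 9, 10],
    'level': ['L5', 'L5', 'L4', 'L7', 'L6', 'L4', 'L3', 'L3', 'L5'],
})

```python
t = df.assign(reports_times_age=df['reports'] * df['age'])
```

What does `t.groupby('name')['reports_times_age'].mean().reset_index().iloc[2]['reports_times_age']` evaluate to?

385.5

add column reports_times_age = df['reports'] * df['age']:
   age   name  reports level  reports_times_age
0   60   Dana       12    L5                720
1   47   Hana       12    L5                564
2   52  Quinn       10    L4                520
3   58    Pia       12    L7                696
4   38   Dana        0    L6                  0
5   39    Cal       10    L4                390
6   37   Hana        6    L3                222
7   29    Fay        9    L3                261
8   51    Fay       10    L5                510
group by name, mean of reports_times_age:
name
Cal      390.0
Dana     360.0
Fay      385.5
Hana     393.0
Pia      696.0
Quinn    520.0
Name: reports_times_age, dtype: float64
reset_index():
    name  reports_times_age
0    Cal              390.0
1   Dana              360.0
2    Fay              385.5
3   Hana              393.0
4    Pia              696.0
5  Quinn              520.0
The value at position 2, column 'reports_times_age' is 385.5.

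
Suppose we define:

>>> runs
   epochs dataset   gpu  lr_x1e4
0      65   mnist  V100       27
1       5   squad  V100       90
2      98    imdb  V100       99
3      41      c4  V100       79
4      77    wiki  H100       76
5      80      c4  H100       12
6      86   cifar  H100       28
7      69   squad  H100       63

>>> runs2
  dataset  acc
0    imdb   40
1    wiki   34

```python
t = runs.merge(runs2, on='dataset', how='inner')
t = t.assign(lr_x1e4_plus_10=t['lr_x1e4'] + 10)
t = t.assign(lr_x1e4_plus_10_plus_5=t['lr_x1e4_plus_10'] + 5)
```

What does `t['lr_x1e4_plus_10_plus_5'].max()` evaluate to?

merge on 'dataset' (how='inner') → 2 rows:
   epochs dataset   gpu  lr_x1e4  acc
0      98    imdb  V100       99   40
1      77    wiki  H100       76   34
add column lr_x1e4_plus_10 = t['lr_x1e4'] + 10:
   epochs dataset   gpu  lr_x1e4  acc  lr_x1e4_plus_10
0      98    imdb  V100       99   40              109
1      77    wiki  H100       76   34               86
add column lr_x1e4_plus_10_plus_5 = t['lr_x1e4_plus_10'] + 5:
   epochs dataset   gpu  lr_x1e4  acc  lr_x1e4_plus_10  lr_x1e4_plus_10_plus_5
0      98    imdb  V100       99   40              109                     114
1      77    wiki  H100       76   34               86                      91
So max() = 114.

114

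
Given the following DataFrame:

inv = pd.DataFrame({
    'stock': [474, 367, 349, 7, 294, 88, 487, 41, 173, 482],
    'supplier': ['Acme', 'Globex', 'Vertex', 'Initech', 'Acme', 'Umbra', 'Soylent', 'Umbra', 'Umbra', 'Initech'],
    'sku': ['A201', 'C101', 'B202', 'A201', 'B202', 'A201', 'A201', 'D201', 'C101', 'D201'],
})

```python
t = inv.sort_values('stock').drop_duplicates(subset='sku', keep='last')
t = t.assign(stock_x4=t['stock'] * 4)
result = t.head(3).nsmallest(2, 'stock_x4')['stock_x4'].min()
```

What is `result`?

1396

sort by stock:
   stock supplier   sku
3      7  Initech  A201
7     41    Umbra  D201
5     88    Umbra  A201
8    173    Umbra  C101
4    294     Acme  B202
2    349   Vertex  B202
1    367   Globex  C101
0    474     Acme  A201
9    482  Initech  D201
6    487  Soylent  A201
drop duplicate sku (keep=last):
   stock supplier   sku
2    349   Vertex  B202
1    367   Globex  C101
9    482  Initech  D201
6    487  Soylent  A201
add column stock_x4 = t['stock'] * 4:
   stock supplier   sku  stock_x4
2    349   Vertex  B202      1396
1    367   Globex  C101      1468
9    482  Initech  D201      1928
6    487  Soylent  A201      1948
take first 3 rows:
   stock supplier   sku  stock_x4
2    349   Vertex  B202      1396
1    367   Globex  C101      1468
9    482  Initech  D201      1928
take 2 rows with smallest stock_x4:
   stock supplier   sku  stock_x4
2    349   Vertex  B202      1396
1    367   Globex  C101      1468
Taking the min of column 'stock_x4' gives 1396.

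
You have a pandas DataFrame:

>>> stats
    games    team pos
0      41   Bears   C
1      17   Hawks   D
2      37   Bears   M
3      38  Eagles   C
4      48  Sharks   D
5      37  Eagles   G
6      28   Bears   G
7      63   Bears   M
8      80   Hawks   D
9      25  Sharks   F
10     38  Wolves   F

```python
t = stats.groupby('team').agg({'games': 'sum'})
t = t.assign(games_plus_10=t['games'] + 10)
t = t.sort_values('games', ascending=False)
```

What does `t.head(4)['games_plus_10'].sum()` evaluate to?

group by team, sum of games:
        games
team         
Bears     169
Eagles     75
Hawks      97
Sharks     73
Wolves     38
add column games_plus_10 = t['games'] + 10:
        games  games_plus_10
team                        
Bears     169            179
Eagles     75             85
Hawks      97            107
Sharks     73             83
Wolves     38             48
sort by games descending:
        games  games_plus_10
team                        
Bears     169            179
Hawks      97            107
Eagles     75             85
Sharks     73             83
Wolves     38             48
take first 4 rows:
        games  games_plus_10
team                        
Bears     169            179
Hawks      97            107
Eagles     75             85
Sharks     73             83
Finally, sum of column 'games_plus_10' = 454.

454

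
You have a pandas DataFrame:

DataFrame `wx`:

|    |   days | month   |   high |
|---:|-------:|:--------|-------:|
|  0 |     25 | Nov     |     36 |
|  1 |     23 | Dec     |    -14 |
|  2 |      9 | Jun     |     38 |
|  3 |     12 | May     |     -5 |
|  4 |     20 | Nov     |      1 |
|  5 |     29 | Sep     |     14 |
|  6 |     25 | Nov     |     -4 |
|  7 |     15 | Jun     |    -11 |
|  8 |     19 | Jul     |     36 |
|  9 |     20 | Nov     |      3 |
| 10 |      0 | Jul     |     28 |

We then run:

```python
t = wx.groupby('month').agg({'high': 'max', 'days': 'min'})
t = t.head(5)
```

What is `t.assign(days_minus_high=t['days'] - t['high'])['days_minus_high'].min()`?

group by month: max(high), min(days):
       high  days
month            
Dec     -14    23
Jul      36     0
Jun      38     9
May      -5    12
Nov      36    20
Sep      14    29
take first 5 rows:
       high  days
month            
Dec     -14    23
Jul      36     0
Jun      38     9
May      -5    12
Nov      36    20
add column days_minus_high = t['days'] - t['high']:
       high  days  days_minus_high
month                             
Dec     -14    23               37
Jul      36     0              -36
Jun      38     9              -29
May      -5    12               17
Nov      36    20              -16
So min() = -36.

-36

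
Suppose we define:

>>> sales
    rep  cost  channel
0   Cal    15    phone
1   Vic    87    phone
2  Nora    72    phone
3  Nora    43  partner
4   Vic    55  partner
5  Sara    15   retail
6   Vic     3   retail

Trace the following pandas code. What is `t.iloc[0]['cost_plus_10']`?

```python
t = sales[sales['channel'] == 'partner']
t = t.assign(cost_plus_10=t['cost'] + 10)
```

53

filter rows where channel == 'partner':
    rep  cost  channel
3  Nora    43  partner
4   Vic    55  partner
add column cost_plus_10 = t['cost'] + 10:
    rep  cost  channel  cost_plus_10
3  Nora    43  partner            53
4   Vic    55  partner            65
Reading off the value at position 0, column 'cost_plus_10', we get 53.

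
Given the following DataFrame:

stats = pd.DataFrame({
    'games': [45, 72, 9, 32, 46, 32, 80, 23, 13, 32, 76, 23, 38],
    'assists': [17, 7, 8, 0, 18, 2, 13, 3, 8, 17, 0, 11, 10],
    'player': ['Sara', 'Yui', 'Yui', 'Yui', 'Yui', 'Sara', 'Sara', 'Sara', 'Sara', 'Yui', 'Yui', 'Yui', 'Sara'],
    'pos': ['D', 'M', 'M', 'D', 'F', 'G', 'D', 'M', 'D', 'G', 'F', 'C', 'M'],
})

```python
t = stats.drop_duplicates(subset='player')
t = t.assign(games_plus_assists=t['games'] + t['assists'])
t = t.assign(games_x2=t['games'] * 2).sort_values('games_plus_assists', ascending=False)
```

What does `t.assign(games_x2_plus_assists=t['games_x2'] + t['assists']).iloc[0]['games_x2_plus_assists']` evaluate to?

drop duplicate player (keep=first):
   games  assists player pos
0     45       17   Sara   D
1     72        7    Yui   M
add column games_plus_assists = t['games'] + t['assists']:
   games  assists player pos  games_plus_assists
0     45       17   Sara   D                  62
1     72        7    Yui   M                  79
add column games_x2 = t['games'] * 2:
   games  assists player pos  games_plus_assists  games_x2
0     45       17   Sara   D                  62        90
1     72        7    Yui   M                  79       144
sort by games_plus_assists descending:
   games  assists player pos  games_plus_assists  games_x2
1     72        7    Yui   M                  79       144
0     45       17   Sara   D                  62        90
add column games_x2_plus_assists = t['games_x2'] + t['assists']:
   games  assists player pos  games_plus_assists  games_x2  games_x2_plus_assists
1     72        7    Yui   M                  79       144                    151
0     45       17   Sara   D                  62        90                    107
Finally, value at position 0, column 'games_x2_plus_assists' = 151.

151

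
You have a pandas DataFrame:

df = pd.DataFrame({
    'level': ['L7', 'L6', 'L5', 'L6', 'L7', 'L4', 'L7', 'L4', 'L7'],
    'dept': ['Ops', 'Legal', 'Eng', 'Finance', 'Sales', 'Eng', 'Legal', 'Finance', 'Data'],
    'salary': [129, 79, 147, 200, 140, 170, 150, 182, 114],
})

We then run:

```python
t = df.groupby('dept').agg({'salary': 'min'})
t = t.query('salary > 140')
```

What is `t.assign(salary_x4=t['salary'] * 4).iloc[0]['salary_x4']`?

588

group by dept, min of salary:
         salary
dept           
Data        114
Eng         147
Finance     182
Legal        79
Ops         129
Sales       140
filter rows where salary > 140:
         salary
dept           
Eng         147
Finance     182
add column salary_x4 = t['salary'] * 4:
         salary  salary_x4
dept                      
Eng         147        588
Finance     182        728
value at position 0, column 'salary_x4' → 588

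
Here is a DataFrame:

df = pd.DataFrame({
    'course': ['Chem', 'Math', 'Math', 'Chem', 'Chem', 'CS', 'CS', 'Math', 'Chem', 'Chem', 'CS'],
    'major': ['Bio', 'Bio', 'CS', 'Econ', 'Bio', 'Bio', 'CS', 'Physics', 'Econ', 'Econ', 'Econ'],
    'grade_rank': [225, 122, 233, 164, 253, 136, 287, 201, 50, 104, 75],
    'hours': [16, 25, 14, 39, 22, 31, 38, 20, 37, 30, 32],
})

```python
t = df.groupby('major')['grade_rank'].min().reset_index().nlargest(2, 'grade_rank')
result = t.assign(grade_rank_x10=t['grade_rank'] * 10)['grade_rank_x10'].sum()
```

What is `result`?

4340

group by major, min of grade_rank:
major
Bio        122
CS         233
Econ        50
Physics    201
Name: grade_rank, dtype: int64
reset_index():
     major  grade_rank
0      Bio         122
1       CS         233
2     Econ          50
3  Physics         201
take 2 rows with largest grade_rank:
     major  grade_rank
1       CS         233
3  Physics         201
add column grade_rank_x10 = t['grade_rank'] * 10:
     major  grade_rank  grade_rank_x10
1       CS         233            2330
3  Physics         201            2010
Finally, sum of column 'grade_rank_x10' = 4340.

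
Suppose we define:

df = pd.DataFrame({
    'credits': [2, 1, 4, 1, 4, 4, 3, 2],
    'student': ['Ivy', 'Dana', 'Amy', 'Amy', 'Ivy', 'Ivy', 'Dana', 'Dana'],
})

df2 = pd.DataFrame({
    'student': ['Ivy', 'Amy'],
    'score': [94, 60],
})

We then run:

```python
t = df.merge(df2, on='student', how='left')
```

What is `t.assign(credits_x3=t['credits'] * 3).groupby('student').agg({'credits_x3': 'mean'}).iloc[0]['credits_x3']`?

7.5

merge on 'student' (how='left') → 8 rows:
   credits student  score
0        2     Ivy   94.0
1        1    Dana    NaN
2        4     Amy   60.0
3        1     Amy   60.0
4        4     Ivy   94.0
5        4     Ivy   94.0
6        3    Dana    NaN
7        2    Dana    NaN
add column credits_x3 = t['credits'] * 3:
   credits student  score  credits_x3
0        2     Ivy   94.0           6
1        1    Dana    NaN           3
2        4     Amy   60.0          12
3        1     Amy   60.0           3
4        4     Ivy   94.0          12
5        4     Ivy   94.0          12
6        3    Dana    NaN           9
7        2    Dana    NaN           6
group by student, mean of credits_x3:
         credits_x3
student            
Amy             7.5
Dana            6.0
Ivy            10.0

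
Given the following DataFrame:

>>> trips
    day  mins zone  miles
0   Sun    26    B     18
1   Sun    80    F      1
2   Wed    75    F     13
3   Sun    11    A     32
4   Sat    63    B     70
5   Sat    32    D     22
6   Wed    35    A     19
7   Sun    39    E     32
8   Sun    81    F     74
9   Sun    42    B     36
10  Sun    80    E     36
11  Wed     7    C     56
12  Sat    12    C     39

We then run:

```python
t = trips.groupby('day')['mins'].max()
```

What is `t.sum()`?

group by day, max of mins:
day
Sat    63
Sun    81
Wed    75
Name: mins, dtype: int64
Reading off the sum of the resulting series, we get 219.

219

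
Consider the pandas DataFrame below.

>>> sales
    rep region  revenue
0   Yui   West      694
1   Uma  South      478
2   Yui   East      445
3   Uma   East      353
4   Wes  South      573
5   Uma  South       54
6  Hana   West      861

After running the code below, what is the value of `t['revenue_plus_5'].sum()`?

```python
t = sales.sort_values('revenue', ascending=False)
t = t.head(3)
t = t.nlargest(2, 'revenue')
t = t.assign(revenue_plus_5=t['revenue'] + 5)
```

sort by revenue descending:
    rep region  revenue
6  Hana   West      861
0   Yui   West      694
4   Wes  South      573
1   Uma  South      478
2   Yui   East      445
3   Uma   East      353
5   Uma  South       54
take first 3 rows:
    rep region  revenue
6  Hana   West      861
0   Yui   West      694
4   Wes  South      573
take 2 rows with largest revenue:
    rep region  revenue
6  Hana   West      861
0   Yui   West      694
add column revenue_plus_5 = t['revenue'] + 5:
    rep region  revenue  revenue_plus_5
6  Hana   West      861             866
0   Yui   West      694             699
So sum() = 1565.

1565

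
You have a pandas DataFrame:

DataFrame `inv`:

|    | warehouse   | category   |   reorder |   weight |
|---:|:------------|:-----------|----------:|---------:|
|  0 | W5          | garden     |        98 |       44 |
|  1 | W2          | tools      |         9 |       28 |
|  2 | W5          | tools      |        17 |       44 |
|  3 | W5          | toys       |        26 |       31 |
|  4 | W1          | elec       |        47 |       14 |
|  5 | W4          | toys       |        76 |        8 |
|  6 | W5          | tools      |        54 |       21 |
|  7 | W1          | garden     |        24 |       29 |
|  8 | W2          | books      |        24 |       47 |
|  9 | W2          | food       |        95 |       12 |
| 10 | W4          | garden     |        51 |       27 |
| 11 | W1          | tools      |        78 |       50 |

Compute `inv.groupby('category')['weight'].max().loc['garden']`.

44

group by category, max of weight:
category
books     47
elec      14
food      12
garden    44
tools     50
toys      31
Name: weight, dtype: int64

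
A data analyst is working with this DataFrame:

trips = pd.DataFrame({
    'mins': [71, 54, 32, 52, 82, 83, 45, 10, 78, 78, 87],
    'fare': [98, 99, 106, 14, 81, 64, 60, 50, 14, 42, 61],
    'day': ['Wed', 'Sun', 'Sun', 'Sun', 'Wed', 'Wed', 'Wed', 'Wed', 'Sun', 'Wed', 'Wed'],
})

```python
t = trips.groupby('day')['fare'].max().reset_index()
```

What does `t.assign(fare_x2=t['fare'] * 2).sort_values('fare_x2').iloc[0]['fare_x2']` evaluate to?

196

group by day, max of fare:
day
Sun    106
Wed     98
Name: fare, dtype: int64
reset_index():
   day  fare
0  Sun   106
1  Wed    98
add column fare_x2 = t['fare'] * 2:
   day  fare  fare_x2
0  Sun   106      212
1  Wed    98      196
sort by fare_x2:
   day  fare  fare_x2
1  Wed    98      196
0  Sun   106      212
Taking the value at position 0, column 'fare_x2' gives 196.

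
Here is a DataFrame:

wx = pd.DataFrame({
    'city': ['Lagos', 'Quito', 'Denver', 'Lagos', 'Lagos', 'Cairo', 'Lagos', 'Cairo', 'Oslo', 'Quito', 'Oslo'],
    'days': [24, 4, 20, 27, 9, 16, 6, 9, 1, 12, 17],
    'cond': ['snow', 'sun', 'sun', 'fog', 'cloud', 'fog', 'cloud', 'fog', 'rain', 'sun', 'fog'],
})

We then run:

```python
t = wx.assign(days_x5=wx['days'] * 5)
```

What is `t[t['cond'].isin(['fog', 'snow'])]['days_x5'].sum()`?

465

add column days_x5 = wx['days'] * 5:
      city  days   cond  days_x5
0    Lagos    24   snow      120
1    Quito     4    sun       20
2   Denver    20    sun      100
3    Lagos    27    fog      135
4    Lagos     9  cloud       45
5    Cairo    16    fog       80
6    Lagos     6  cloud       30
7    Cairo     9    fog       45
8     Oslo     1   rain        5
9    Quito    12    sun       60
10    Oslo    17    fog       85
filter rows where cond in ['fog', 'snow']:
     city  days  cond  days_x5
0   Lagos    24  snow      120
3   Lagos    27   fog      135
5   Cairo    16   fog       80
7   Cairo     9   fog       45
10   Oslo    17   fog       85
Then the sum of column 'days_x5': 465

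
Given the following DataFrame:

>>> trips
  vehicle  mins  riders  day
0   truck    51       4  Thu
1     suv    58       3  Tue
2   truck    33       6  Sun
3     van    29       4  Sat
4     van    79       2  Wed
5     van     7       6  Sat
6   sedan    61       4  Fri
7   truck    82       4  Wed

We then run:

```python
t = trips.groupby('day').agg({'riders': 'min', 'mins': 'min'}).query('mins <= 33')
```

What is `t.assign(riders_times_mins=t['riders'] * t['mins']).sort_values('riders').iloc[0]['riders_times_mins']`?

28

group by day: min(riders), min(mins):
     riders  mins
day              
Fri       4    61
Sat       4     7
Sun       6    33
Thu       4    51
Tue       3    58
Wed       2    79
filter rows where mins <= 33:
     riders  mins
day              
Sat       4     7
Sun       6    33
add column riders_times_mins = t['riders'] * t['mins']:
     riders  mins  riders_times_mins
day                                 
Sat       4     7                 28
Sun       6    33                198
sort by riders:
     riders  mins  riders_times_mins
day                                 
Sat       4     7                 28
Sun       6    33                198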